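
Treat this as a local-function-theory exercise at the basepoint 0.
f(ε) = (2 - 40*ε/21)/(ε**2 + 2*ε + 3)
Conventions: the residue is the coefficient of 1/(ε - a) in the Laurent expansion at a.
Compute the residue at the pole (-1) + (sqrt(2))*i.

The factor ε**2 + 2*ε + 3 splits as (ε - a)(ε - a') with a = (-1) + (sqrt(2))*i, a' = (-1) - (sqrt(2))*i. At the order-1 pole a set g(ε) = (ε - a)*f(ε) = [2 - 40*ε/21] / (ε - a').
Simple pole: residue = g(a) at a = (-1) + (sqrt(2))*i, which is (-20/21) - ((41/42)*sqrt(2))*i.

The residue is (-20/21) - ((41/42)*sqrt(2))*i.


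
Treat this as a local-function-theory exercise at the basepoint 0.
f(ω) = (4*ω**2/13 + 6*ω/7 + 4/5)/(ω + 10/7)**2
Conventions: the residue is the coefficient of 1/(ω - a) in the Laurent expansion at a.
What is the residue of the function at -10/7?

The residue is -2/91.

At the order-2 pole -10/7 set g(ω) = (ω - (-10/7))^2*f(ω) = 4*ω**2/13 + 6*ω/7 + 4/5.
Order-2 pole: residue = g'(a); g'(-10/7) = -2/91, so the residue is -2/91.


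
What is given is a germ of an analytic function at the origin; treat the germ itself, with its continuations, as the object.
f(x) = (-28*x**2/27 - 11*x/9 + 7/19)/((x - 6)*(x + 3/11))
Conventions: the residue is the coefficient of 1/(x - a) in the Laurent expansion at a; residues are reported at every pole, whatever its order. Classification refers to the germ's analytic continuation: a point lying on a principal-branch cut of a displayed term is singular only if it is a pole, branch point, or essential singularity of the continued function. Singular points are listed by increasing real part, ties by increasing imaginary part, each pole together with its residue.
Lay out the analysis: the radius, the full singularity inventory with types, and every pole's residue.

Denominator factor (x + 3/11): pole of order 1 at -3/11, modulus 3/11.
Denominator factor (x - 6): pole of order 1 at 6, modulus 6.
The radius of convergence is the smallest modulus among the singular points: 3/11.
At the order-1 pole -3/11 set g(x) = (x - (-3/11))*f(x) = (-28*x**2/27 - 11*x/9 + 7/19)/(x - 6).
Simple pole: residue = g(a) at a = -3/11, which is -1436/14421.
At the order-1 pole 6 set g(x) = (x - (6))*f(x) = (-28*x**2/27 - 11*x/9 + 7/19)/(x + 3/11).
Simple pole: residue = g(a) at a = 6, which is -27775/3933.
List the singular points by increasing real part (a conjugate pair: the negative imaginary part first).

Radius of convergence at 0: 3/11.
At -3/11: a pole of order 1; residue -1436/14421.
At 6: a pole of order 1; residue -27775/3933.


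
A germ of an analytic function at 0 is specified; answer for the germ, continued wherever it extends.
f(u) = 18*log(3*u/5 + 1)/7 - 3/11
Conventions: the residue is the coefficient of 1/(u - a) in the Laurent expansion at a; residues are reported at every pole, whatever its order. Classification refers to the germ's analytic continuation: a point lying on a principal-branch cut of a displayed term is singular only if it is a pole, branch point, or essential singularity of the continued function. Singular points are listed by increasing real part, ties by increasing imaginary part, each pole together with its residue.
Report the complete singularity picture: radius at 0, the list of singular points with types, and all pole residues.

Radius of convergence at 0: 5/3.
At -5/3: a logarithmic branch point.

Branch term (18/7)*log(1 - u/(-5/3)): its argument vanishes at u = -5/3, a logarithmic branch point, modulus 5/3.
The radius of convergence is the smallest modulus among the singular points: 5/3.


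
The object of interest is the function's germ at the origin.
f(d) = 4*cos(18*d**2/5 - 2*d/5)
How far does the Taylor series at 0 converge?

The radius of convergence is infinite.

The factor cos(18*d**2/5 - 2*d/5) is entire and contributes no finite singular point.
The polynomial part has no poles.
No finite singular points: the Taylor series at 0 converges everywhere.


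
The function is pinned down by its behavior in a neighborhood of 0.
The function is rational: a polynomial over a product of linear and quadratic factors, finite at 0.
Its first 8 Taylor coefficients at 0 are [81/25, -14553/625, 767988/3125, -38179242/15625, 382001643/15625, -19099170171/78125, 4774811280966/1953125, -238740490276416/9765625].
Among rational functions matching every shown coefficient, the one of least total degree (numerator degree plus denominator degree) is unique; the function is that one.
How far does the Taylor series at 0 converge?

No rational of total degree below 5 reproduces all 8 coefficients; solving the [1/4] Pade equations on them gives f(ψ) = (-38*ψ/25 - 3/2)/((ψ - 5/3)**3*(ψ + 1/10)), whose expansion matches every shown term.
Denominator factor (ψ - 5/3)^3: pole of order 3 at 5/3, modulus 5/3.
Denominator factor (ψ + 1/10): pole of order 1 at -1/10, modulus 1/10.
The radius of convergence is the smallest modulus among the singular points: 1/10.

The radius of convergence is 1/10.


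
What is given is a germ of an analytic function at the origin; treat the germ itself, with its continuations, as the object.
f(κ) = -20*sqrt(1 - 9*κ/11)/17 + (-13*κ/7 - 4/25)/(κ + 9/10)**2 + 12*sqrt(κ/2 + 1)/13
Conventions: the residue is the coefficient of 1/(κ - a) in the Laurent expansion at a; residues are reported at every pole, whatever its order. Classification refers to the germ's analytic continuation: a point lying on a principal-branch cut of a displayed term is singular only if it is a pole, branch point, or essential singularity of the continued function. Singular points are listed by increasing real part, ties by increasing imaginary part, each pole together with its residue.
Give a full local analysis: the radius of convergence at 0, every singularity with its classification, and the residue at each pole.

Denominator factor (κ + 9/10)^2: pole of order 2 at -9/10, modulus 9/10.
Branch term (-20/17)*sqrt(1 - κ/(11/9)): its argument vanishes at κ = 11/9, a square-root branch point, modulus 11/9.
Branch term (12/13)*sqrt(1 - κ/(-2)): its argument vanishes at κ = -2, a square-root branch point, modulus 2.
The radius of convergence is the smallest modulus among the singular points: 9/10.
The branch terms are analytic at -9/10 and contribute nothing to the residue; only the rational part matters.
At the order-2 pole -9/10 set g(κ) = (κ - (-9/10))^2*(rational part) = -13*κ/7 - 4/25.
Order-2 pole: residue = g'(a); g'(-9/10) = -13/7, so the residue is -13/7.
List the singular points by increasing real part (a conjugate pair: the negative imaginary part first).

Radius of convergence at 0: 9/10.
At -2: an algebraic (square-root) branch point.
At -9/10: a pole of order 2; residue -13/7.
At 11/9: an algebraic (square-root) branch point.


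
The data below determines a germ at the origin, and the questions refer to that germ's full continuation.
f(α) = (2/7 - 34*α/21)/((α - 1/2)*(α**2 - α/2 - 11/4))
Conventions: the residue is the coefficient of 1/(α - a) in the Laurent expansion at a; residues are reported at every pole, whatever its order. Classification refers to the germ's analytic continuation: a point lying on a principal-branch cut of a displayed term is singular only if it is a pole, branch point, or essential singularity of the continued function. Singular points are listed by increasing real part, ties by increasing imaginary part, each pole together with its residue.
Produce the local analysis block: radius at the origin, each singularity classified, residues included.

Radius of convergence at 0: 1/2.
At 1/4 - (3/4)*sqrt(5): a pole of order 1; residue -2/21 + (2/9)*sqrt(5).
At 1/2: a pole of order 1; residue 4/21.
At 1/4 + (3/4)*sqrt(5): a pole of order 1; residue -2/21 - (2/9)*sqrt(5).


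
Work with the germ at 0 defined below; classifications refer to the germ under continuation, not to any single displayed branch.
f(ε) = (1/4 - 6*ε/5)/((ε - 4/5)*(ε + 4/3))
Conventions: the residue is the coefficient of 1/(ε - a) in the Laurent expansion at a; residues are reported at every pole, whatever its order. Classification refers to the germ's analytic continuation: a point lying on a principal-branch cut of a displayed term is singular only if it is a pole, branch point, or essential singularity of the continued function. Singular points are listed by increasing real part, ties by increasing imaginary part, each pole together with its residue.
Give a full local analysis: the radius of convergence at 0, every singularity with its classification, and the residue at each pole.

Denominator factor (ε + 4/3): pole of order 1 at -4/3, modulus 4/3.
Denominator factor (ε - 4/5): pole of order 1 at 4/5, modulus 4/5.
The radius of convergence is the smallest modulus among the singular points: 4/5.
At the order-1 pole -4/3 set g(ε) = (ε - (-4/3))*f(ε) = (1/4 - 6*ε/5)/(ε - 4/5).
Simple pole: residue = g(a) at a = -4/3, which is -111/128.
At the order-1 pole 4/5 set g(ε) = (ε - (4/5))*f(ε) = (1/4 - 6*ε/5)/(ε + 4/3).
Simple pole: residue = g(a) at a = 4/5, which is -213/640.
List the singular points by increasing real part (a conjugate pair: the negative imaginary part first).

Radius of convergence at 0: 4/5.
At -4/3: a pole of order 1; residue -111/128.
At 4/5: a pole of order 1; residue -213/640.


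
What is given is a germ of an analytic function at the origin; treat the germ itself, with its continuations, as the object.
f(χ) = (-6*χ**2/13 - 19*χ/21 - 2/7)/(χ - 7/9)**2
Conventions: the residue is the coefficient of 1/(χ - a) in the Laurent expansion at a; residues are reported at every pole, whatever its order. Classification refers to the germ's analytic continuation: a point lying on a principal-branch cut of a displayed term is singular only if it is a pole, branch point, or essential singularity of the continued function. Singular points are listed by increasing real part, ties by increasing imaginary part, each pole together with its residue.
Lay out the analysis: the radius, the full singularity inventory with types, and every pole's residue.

Radius of convergence at 0: 7/9.
At 7/9: a pole of order 2; residue -443/273.

Denominator factor (χ - 7/9)^2: pole of order 2 at 7/9, modulus 7/9.
The radius of convergence is the smallest modulus among the singular points: 7/9.
At the order-2 pole 7/9 set g(χ) = (χ - (7/9))^2*f(χ) = -6*χ**2/13 - 19*χ/21 - 2/7.
Order-2 pole: residue = g'(a); g'(7/9) = -443/273, so the residue is -443/273.


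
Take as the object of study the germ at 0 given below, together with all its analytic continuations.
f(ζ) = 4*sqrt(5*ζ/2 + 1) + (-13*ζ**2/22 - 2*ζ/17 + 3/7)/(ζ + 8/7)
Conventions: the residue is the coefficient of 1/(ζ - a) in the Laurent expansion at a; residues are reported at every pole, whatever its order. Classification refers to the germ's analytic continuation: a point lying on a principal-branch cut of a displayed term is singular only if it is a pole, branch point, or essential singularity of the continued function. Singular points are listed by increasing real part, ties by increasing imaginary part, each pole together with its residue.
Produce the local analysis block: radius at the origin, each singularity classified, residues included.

Denominator factor (ζ + 8/7): pole of order 1 at -8/7, modulus 8/7.
Branch term (4)*sqrt(1 - ζ/(-2/5)): its argument vanishes at ζ = -2/5, a square-root branch point, modulus 2/5.
The radius of convergence is the smallest modulus among the singular points: 2/5.
The branch term is analytic at -8/7 and contributes nothing to the residue; only the rational part matters.
At the order-1 pole -8/7 set g(ζ) = (ζ - (-8/7))*(rational part) = -13*ζ**2/22 - 2*ζ/17 + 3/7.
Simple pole: residue = g(a) at a = -8/7, which is -1913/9163.
List the singular points by increasing real part (a conjugate pair: the negative imaginary part first).

Radius of convergence at 0: 2/5.
At -8/7: a pole of order 1; residue -1913/9163.
At -2/5: an algebraic (square-root) branch point.


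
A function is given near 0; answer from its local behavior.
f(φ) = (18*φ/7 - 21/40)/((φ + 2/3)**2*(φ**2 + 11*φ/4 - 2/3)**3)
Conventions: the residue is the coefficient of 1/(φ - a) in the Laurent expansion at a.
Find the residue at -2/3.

At the order-2 pole -2/3 set g(φ) = (φ - (-2/3))^2*f(φ) = (18*φ/7 - 21/40)/(φ**2 + 11*φ/4 - 2/3)**3.
Order-2 pole: residue = g'(a); g'(-2/3) = 4441797/18741610, so the residue is 4441797/18741610.

The residue is 4441797/18741610.


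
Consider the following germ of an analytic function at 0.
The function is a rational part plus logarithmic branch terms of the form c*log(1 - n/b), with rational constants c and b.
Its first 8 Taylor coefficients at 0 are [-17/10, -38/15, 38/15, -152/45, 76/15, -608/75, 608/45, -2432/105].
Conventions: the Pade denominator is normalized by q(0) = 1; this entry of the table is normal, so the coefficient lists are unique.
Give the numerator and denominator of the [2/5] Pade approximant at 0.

The Pade approximant has numerator coefficients [-17/10, -1687544472/241311805, -14063719756/2171806245]; denominator coefficients [1, 379842788/144787083, 28748476/20683869, -64582064/434361249, 26304056/434361249, -150719552/6515418735].

Taylor coefficients needed (read off): a_0 = -17/10, a_1 = -38/15, a_2 = 38/15, a_3 = -152/45, a_4 = 76/15, a_5 = -608/75, a_6 = 608/45, a_7 = -2432/105.
Write the denominator as Q(n) = 1 + q1*n + q2*n^2 + q3*n^3 + q4*n^4 + q5*n^5. Requiring Q*f - P = O(n^8) with deg P <= 2 kills the coefficients of n^3..n^7 in Q*f:
  n^3: a_3 + q1*a_2 + q2*a_1 + q3*a_0 = 0, i.e. -152/45 + (38/15)*q1 + (-38/15)*q2 + (-17/10)*q3 = 0.
  n^4: a_4 + q1*a_3 + q2*a_2 + q3*a_1 + q4*a_0 = 0, i.e. 76/15 + (-152/45)*q1 + (38/15)*q2 + (-38/15)*q3 + (-17/10)*q4 = 0.
  n^5: a_5 + q1*a_4 + q2*a_3 + q3*a_2 + q4*a_1 + q5*a_0 = 0, i.e. -608/75 + (76/15)*q1 + (-152/45)*q2 + (38/15)*q3 + (-38/15)*q4 + (-17/10)*q5 = 0.
  n^6: a_6 + q1*a_5 + q2*a_4 + q3*a_3 + q4*a_2 + q5*a_1 = 0, i.e. 608/45 + (-608/75)*q1 + (76/15)*q2 + (-152/45)*q3 + (38/15)*q4 + (-38/15)*q5 = 0.
  n^7: a_7 + q1*a_6 + q2*a_5 + q3*a_4 + q4*a_3 + q5*a_2 = 0, i.e. -2432/105 + (608/45)*q1 + (-608/75)*q2 + (76/15)*q3 + (-152/45)*q4 + (38/15)*q5 = 0.
Solving this linear system: q1 = 379842788/144787083, q2 = 28748476/20683869, q3 = -64582064/434361249, q4 = 26304056/434361249, q5 = -150719552/6515418735.
The numerator is Q*f truncated at degree 2: P0 = a_0 = -17/10; P1 = a_1 + q1*a_0 = -1687544472/241311805; P2 = a_2 + q1*a_1 + q2*a_0 = -14063719756/2171806245.


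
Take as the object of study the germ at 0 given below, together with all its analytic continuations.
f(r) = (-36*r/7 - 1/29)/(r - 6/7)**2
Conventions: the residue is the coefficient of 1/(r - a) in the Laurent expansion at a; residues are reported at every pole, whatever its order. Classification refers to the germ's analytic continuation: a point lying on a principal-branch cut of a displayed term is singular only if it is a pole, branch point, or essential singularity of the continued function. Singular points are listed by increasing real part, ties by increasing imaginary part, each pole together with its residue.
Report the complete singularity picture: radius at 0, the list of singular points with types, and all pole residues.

Radius of convergence at 0: 6/7.
At 6/7: a pole of order 2; residue -36/7.

Denominator factor (r - 6/7)^2: pole of order 2 at 6/7, modulus 6/7.
The radius of convergence is the smallest modulus among the singular points: 6/7.
At the order-2 pole 6/7 set g(r) = (r - (6/7))^2*f(r) = -36*r/7 - 1/29.
Order-2 pole: residue = g'(a); g'(6/7) = -36/7, so the residue is -36/7.


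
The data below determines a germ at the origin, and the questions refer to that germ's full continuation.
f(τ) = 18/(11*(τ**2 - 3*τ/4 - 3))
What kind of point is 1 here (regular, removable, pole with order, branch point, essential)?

Denominator factors: τ**2 - 3*τ/4 - 3 = -11/4 at τ = 1 — none vanishes.
So the germ continues analytically to 1.

The point is a regular point.


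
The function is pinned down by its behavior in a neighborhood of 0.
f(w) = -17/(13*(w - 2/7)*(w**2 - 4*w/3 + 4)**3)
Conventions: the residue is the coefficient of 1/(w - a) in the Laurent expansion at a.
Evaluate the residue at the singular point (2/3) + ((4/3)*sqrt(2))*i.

The residue is (3176523/246218752) + ((6994323/1969750016)*sqrt(2))*i.


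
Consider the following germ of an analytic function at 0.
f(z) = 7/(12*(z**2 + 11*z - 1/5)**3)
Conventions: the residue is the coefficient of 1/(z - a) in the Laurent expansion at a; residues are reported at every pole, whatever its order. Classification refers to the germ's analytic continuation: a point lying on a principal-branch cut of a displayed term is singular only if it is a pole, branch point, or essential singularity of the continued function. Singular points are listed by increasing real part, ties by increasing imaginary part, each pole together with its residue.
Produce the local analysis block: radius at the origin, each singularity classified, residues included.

Denominator factor (z**2 + 11*z - 1/5)^3: discriminant 609/5, real irrational roots -11/2 + (1/10)*sqrt(3045) and -11/2 - (1/10)*sqrt(3045); poles of order 3, moduli -11/2 + (1/10)*sqrt(3045) and 11/2 + (1/10)*sqrt(3045).
The radius of convergence is the smallest modulus among the singular points: -11/2 + (1/10)*sqrt(3045).
The factor z**2 + 11*z - 1/5 splits as (z - a)(z - a') with a = -11/2 - (1/10)*sqrt(3045), a' = -11/2 + (1/10)*sqrt(3045). At the order-3 pole a set g(z) = (z - a)^3*f(z) = [7/12] / (z - a')^3.
Order-3 pole: residue = g''(a)/2; g''(-11/2 - (1/10)*sqrt(3045)) = -(25/32266647)*sqrt(3045), so the residue is -(25/64533294)*sqrt(3045).
The factor z**2 + 11*z - 1/5 splits as (z - a)(z - a') with a = -11/2 + (1/10)*sqrt(3045), a' = -11/2 - (1/10)*sqrt(3045). At the order-3 pole a set g(z) = (z - a)^3*f(z) = [7/12] / (z - a')^3.
Order-3 pole: residue = g''(a)/2; g''(-11/2 + (1/10)*sqrt(3045)) = (25/32266647)*sqrt(3045), so the residue is (25/64533294)*sqrt(3045).
List the singular points by increasing real part (a conjugate pair: the negative imaginary part first).

Radius of convergence at 0: -11/2 + (1/10)*sqrt(3045).
At -11/2 - (1/10)*sqrt(3045): a pole of order 3; residue -(25/64533294)*sqrt(3045).
At -11/2 + (1/10)*sqrt(3045): a pole of order 3; residue (25/64533294)*sqrt(3045).


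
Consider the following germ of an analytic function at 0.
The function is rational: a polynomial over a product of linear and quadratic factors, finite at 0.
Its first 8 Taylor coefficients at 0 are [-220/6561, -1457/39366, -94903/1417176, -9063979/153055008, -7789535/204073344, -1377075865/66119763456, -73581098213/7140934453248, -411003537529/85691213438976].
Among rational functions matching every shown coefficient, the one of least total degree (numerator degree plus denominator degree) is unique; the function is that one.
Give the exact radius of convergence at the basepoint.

No rational of total degree below 6 reproduces all 8 coefficients; solving the [2/4] Pade equations on them gives f(ζ) = (-9*ζ**2 - 3*ζ/20 - 22/3)/((ζ - 9/2)**3*(ζ - 12/5)), whose expansion matches every shown term.
Denominator factor (ζ - 9/2)^3: pole of order 3 at 9/2, modulus 9/2.
Denominator factor (ζ - 12/5): pole of order 1 at 12/5, modulus 12/5.
The radius of convergence is the smallest modulus among the singular points: 12/5.

The radius of convergence is 12/5.


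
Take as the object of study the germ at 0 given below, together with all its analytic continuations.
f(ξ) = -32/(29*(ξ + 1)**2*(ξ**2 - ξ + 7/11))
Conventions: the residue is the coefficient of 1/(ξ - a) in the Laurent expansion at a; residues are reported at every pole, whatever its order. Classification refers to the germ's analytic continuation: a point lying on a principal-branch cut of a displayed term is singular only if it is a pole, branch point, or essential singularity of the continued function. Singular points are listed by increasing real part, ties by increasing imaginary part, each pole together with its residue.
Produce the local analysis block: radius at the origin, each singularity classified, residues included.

Denominator factor (ξ**2 - ξ + 7/11): discriminant -17/11, complex-conjugate roots (1/2) + ((1/22)*sqrt(187))*i and (1/2) - ((1/22)*sqrt(187))*i; poles of order 1, moduli (1/11)*sqrt(77) and (1/11)*sqrt(77).
Denominator factor (ξ + 1)^2: pole of order 2 at -1, modulus 1.
The radius of convergence is the smallest modulus among the singular points: (1/11)*sqrt(77).
At the order-2 pole -1 set g(ξ) = (ξ - (-1))^2*f(ξ) = -32/(29*(ξ**2 - ξ + 7/11)).
Order-2 pole: residue = g'(a); g'(-1) = -11616/24389, so the residue is -11616/24389.
The factor ξ**2 - ξ + 7/11 splits as (ξ - a)(ξ - a') with a = (1/2) - ((1/22)*sqrt(187))*i, a' = (1/2) + ((1/22)*sqrt(187))*i. At the order-1 pole a set g(ξ) = (ξ - a)*f(ξ) = [-32/(29*(ξ + 1)**2)] / (ξ - a').
Simple pole: residue = g(a) at a = (1/2) - ((1/22)*sqrt(187))*i, which is (5808/24389) - ((7216/414613)*sqrt(187))*i.
The factor ξ**2 - ξ + 7/11 splits as (ξ - a)(ξ - a') with a = (1/2) + ((1/22)*sqrt(187))*i, a' = (1/2) - ((1/22)*sqrt(187))*i. At the order-1 pole a set g(ξ) = (ξ - a)*f(ξ) = [-32/(29*(ξ + 1)**2)] / (ξ - a').
Simple pole: residue = g(a) at a = (1/2) + ((1/22)*sqrt(187))*i, which is (5808/24389) + ((7216/414613)*sqrt(187))*i.
List the singular points by increasing real part (a conjugate pair: the negative imaginary part first).

Radius of convergence at 0: (1/11)*sqrt(77).
At -1: a pole of order 2; residue -11616/24389.
At (1/2) - ((1/22)*sqrt(187))*i: a pole of order 1; residue (5808/24389) - ((7216/414613)*sqrt(187))*i.
At (1/2) + ((1/22)*sqrt(187))*i: a pole of order 1; residue (5808/24389) + ((7216/414613)*sqrt(187))*i.


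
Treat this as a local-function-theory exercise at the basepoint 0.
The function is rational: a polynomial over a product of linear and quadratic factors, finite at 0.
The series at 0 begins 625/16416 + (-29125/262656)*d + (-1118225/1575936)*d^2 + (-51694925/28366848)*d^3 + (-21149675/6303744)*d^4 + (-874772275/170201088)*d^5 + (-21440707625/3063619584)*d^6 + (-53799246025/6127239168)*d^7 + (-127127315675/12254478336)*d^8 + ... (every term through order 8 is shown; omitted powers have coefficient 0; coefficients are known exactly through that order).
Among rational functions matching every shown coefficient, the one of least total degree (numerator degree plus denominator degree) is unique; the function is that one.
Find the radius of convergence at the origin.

No rational of total degree below 7 reproduces all 9 coefficients; solving the [2/5] Pade equations on them gives f(d) = (19*d**2/20 + 27*d/16 - 5/19)/((d - 2)**2*(d - 6/5)**3), whose expansion matches every shown term.
Denominator factor (d - 2)^2: pole of order 2 at 2, modulus 2.
Denominator factor (d - 6/5)^3: pole of order 3 at 6/5, modulus 6/5.
The radius of convergence is the smallest modulus among the singular points: 6/5.

The radius of convergence is 6/5.


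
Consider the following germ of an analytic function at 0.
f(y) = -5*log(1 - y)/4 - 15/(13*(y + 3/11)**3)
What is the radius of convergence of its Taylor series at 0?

The radius of convergence is 3/11.

Denominator factor (y + 3/11)^3: pole of order 3 at -3/11, modulus 3/11.
Branch term (-5/4)*log(1 - y/(1)): its argument vanishes at y = 1, a logarithmic branch point, modulus 1.
The radius of convergence is the smallest modulus among the singular points: 3/11.


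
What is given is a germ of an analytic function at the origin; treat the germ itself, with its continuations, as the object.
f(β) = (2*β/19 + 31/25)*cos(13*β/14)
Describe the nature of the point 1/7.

There is no denominator, hence no pole anywhere.
The factor cos(13*β/14) is entire.
So the germ continues analytically to 1/7.

The point is a regular point.


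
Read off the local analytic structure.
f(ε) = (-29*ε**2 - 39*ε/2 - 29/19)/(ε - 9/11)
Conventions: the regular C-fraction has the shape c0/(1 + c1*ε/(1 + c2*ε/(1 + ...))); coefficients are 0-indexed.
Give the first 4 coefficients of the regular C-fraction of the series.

The regular C-fraction coefficients are [319/171, -7307/522, 4839243/423806, -570665596/1861070979].


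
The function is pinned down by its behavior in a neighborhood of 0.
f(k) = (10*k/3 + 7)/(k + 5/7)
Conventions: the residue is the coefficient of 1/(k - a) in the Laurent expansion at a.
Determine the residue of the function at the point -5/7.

At the order-1 pole -5/7 set g(k) = (k - (-5/7))*f(k) = 10*k/3 + 7.
Simple pole: residue = g(a) at a = -5/7, which is 97/21.

The residue is 97/21.


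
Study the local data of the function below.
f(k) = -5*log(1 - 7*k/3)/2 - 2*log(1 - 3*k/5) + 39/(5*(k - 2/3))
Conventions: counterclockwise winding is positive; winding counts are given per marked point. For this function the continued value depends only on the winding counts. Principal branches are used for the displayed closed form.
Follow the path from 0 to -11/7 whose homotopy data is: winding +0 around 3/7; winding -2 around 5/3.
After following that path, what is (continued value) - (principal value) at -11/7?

The rational part is single-valued and drops out of the difference; each branch term changes only by its own monodromy.
(-5/2)*log(1 - k/(3/7)): winding 0 around 3/7, so this term returns to its principal value, contribution 0.
(-2)*log(1 - k/(5/3)): each positive loop around 5/3 adds 2*pi*i to the log, so winding -2 contributes (-2)*(-2)*2*pi*i = (8)*pi*i.
Summing the contributions at k = -11/7 gives (8)*pi*i.

Continued minus principal equals (8)*pi*i.


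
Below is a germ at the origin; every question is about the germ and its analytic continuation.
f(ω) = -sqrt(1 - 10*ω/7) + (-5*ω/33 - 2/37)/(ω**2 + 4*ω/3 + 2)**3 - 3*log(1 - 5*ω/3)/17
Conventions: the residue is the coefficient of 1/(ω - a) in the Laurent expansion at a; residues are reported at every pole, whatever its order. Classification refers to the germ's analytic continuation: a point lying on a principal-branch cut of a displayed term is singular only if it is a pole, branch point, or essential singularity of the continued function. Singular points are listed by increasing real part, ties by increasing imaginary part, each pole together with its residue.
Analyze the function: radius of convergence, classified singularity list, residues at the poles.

Radius of convergence at 0: 3/5.
At (-2/3) - ((1/3)*sqrt(14))*i: a pole of order 3; residue ((3483/4467232)*sqrt(14))*i.
At (-2/3) + ((1/3)*sqrt(14))*i: a pole of order 3; residue -((3483/4467232)*sqrt(14))*i.
At 3/5: a logarithmic branch point.
At 7/10: an algebraic (square-root) branch point.

Denominator factor (ω**2 + 4*ω/3 + 2)^3: discriminant -56/9, complex-conjugate roots (-2/3) + ((1/3)*sqrt(14))*i and (-2/3) - ((1/3)*sqrt(14))*i; poles of order 3, moduli sqrt(2) and sqrt(2).
Branch term (-1)*sqrt(1 - ω/(7/10)): its argument vanishes at ω = 7/10, a square-root branch point, modulus 7/10.
Branch term (-3/17)*log(1 - ω/(3/5)): its argument vanishes at ω = 3/5, a logarithmic branch point, modulus 3/5.
The radius of convergence is the smallest modulus among the singular points: 3/5.
The branch terms are analytic at (-2/3) - ((1/3)*sqrt(14))*i and contribute nothing to the residue; only the rational part matters.
The factor ω**2 + 4*ω/3 + 2 splits as (ω - a)(ω - a') with a = (-2/3) - ((1/3)*sqrt(14))*i, a' = (-2/3) + ((1/3)*sqrt(14))*i. At the order-3 pole a set g(ω) = (ω - a)^3*(rational part) = [-5*ω/33 - 2/37] / (ω - a')^3.
Order-3 pole: residue = g''(a)/2; g''((-2/3) - ((1/3)*sqrt(14))*i) = ((3483/2233616)*sqrt(14))*i, so the residue is ((3483/4467232)*sqrt(14))*i.
The branch terms are analytic at (-2/3) + ((1/3)*sqrt(14))*i and contribute nothing to the residue; only the rational part matters.
The factor ω**2 + 4*ω/3 + 2 splits as (ω - a)(ω - a') with a = (-2/3) + ((1/3)*sqrt(14))*i, a' = (-2/3) - ((1/3)*sqrt(14))*i. At the order-3 pole a set g(ω) = (ω - a)^3*(rational part) = [-5*ω/33 - 2/37] / (ω - a')^3.
Order-3 pole: residue = g''(a)/2; g''((-2/3) + ((1/3)*sqrt(14))*i) = -((3483/2233616)*sqrt(14))*i, so the residue is -((3483/4467232)*sqrt(14))*i.
List the singular points by increasing real part (a conjugate pair: the negative imaginary part first).


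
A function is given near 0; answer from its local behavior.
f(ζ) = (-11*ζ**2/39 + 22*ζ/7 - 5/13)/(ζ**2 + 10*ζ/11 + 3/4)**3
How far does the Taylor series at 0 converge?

Denominator factor (ζ**2 + 10*ζ/11 + 3/4)^3: discriminant -263/121, complex-conjugate roots (-5/11) + ((1/22)*sqrt(263))*i and (-5/11) - ((1/22)*sqrt(263))*i; poles of order 3, moduli (1/2)*sqrt(3) and (1/2)*sqrt(3).
The radius of convergence is the smallest modulus among the singular points: (1/2)*sqrt(3).

The radius of convergence is (1/2)*sqrt(3).


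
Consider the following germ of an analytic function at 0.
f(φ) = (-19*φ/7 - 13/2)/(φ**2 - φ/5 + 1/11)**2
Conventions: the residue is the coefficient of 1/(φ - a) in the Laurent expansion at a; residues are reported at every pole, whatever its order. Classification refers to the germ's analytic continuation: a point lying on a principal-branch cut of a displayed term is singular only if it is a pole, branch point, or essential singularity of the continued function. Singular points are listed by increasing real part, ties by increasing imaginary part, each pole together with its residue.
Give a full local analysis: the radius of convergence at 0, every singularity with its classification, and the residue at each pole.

Radius of convergence at 0: (1/11)*sqrt(11).
At (1/10) - ((1/110)*sqrt(979))*i: a pole of order 2; residue -((130350/55447)*sqrt(979))*i.
At (1/10) + ((1/110)*sqrt(979))*i: a pole of order 2; residue ((130350/55447)*sqrt(979))*i.

Denominator factor (φ**2 - φ/5 + 1/11)^2: discriminant -89/275, complex-conjugate roots (1/10) + ((1/110)*sqrt(979))*i and (1/10) - ((1/110)*sqrt(979))*i; poles of order 2, moduli (1/11)*sqrt(11) and (1/11)*sqrt(11).
The radius of convergence is the smallest modulus among the singular points: (1/11)*sqrt(11).
The factor φ**2 - φ/5 + 1/11 splits as (φ - a)(φ - a') with a = (1/10) - ((1/110)*sqrt(979))*i, a' = (1/10) + ((1/110)*sqrt(979))*i. At the order-2 pole a set g(φ) = (φ - a)^2*f(φ) = [-19*φ/7 - 13/2] / (φ - a')^2.
Order-2 pole: residue = g'(a); g'((1/10) - ((1/110)*sqrt(979))*i) = -((130350/55447)*sqrt(979))*i, so the residue is -((130350/55447)*sqrt(979))*i.
The factor φ**2 - φ/5 + 1/11 splits as (φ - a)(φ - a') with a = (1/10) + ((1/110)*sqrt(979))*i, a' = (1/10) - ((1/110)*sqrt(979))*i. At the order-2 pole a set g(φ) = (φ - a)^2*f(φ) = [-19*φ/7 - 13/2] / (φ - a')^2.
Order-2 pole: residue = g'(a); g'((1/10) + ((1/110)*sqrt(979))*i) = ((130350/55447)*sqrt(979))*i, so the residue is ((130350/55447)*sqrt(979))*i.
List the singular points by increasing real part (a conjugate pair: the negative imaginary part first).


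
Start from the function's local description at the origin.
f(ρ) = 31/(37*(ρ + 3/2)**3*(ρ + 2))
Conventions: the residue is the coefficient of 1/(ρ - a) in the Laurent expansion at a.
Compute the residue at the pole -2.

At the order-1 pole -2 set g(ρ) = (ρ - (-2))*f(ρ) = 31/(37*(ρ + 3/2)**3).
Simple pole: residue = g(a) at a = -2, which is -248/37.

The residue is -248/37.


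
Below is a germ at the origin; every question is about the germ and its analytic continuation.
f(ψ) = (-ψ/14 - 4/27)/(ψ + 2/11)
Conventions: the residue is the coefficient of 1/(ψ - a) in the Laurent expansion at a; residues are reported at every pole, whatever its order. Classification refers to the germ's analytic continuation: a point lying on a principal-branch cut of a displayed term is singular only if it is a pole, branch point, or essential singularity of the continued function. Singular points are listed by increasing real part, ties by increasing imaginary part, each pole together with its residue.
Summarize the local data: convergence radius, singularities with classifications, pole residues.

Radius of convergence at 0: 2/11.
At -2/11: a pole of order 1; residue -281/2079.

Denominator factor (ψ + 2/11): pole of order 1 at -2/11, modulus 2/11.
The radius of convergence is the smallest modulus among the singular points: 2/11.
At the order-1 pole -2/11 set g(ψ) = (ψ - (-2/11))*f(ψ) = -ψ/14 - 4/27.
Simple pole: residue = g(a) at a = -2/11, which is -281/2079.


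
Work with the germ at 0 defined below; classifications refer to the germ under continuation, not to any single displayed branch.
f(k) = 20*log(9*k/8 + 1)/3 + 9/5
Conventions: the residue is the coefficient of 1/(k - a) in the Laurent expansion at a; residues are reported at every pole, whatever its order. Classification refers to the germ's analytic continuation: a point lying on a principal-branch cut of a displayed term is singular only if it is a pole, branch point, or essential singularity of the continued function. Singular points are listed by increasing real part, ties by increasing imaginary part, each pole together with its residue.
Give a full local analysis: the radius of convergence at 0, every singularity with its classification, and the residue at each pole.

Branch term (20/3)*log(1 - k/(-8/9)): its argument vanishes at k = -8/9, a logarithmic branch point, modulus 8/9.
The radius of convergence is the smallest modulus among the singular points: 8/9.

Radius of convergence at 0: 8/9.
At -8/9: a logarithmic branch point.


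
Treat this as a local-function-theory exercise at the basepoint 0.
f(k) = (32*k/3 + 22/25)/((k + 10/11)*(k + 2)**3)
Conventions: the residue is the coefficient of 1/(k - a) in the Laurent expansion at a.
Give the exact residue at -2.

The residue is 440077/64800.

At the order-3 pole -2 set g(k) = (k - (-2))^3*f(k) = (32*k/3 + 22/25)/(k + 10/11).
Order-3 pole: residue = g''(a)/2; g''(-2) = 440077/32400, so the residue is 440077/64800.


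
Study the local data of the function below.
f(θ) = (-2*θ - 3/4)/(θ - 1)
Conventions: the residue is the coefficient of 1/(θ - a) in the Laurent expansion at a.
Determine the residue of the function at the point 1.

At the order-1 pole 1 set g(θ) = (θ - (1))*f(θ) = -2*θ - 3/4.
Simple pole: residue = g(a) at a = 1, which is -11/4.

The residue is -11/4.


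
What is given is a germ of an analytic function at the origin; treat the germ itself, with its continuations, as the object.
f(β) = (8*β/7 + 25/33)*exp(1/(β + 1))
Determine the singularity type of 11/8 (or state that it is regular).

The point is a regular point.

There is no denominator, hence no pole anywhere.
The essential point of exp(1/(β - (-1))) is -1, not 11/8.
So the germ continues analytically to 11/8.


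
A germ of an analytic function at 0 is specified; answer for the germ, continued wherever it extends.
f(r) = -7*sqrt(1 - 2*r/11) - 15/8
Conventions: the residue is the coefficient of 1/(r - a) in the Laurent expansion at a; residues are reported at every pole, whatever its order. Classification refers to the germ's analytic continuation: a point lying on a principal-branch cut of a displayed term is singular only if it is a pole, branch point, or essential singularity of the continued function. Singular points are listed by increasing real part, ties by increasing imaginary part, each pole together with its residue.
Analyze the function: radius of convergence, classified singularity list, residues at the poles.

Radius of convergence at 0: 11/2.
At 11/2: an algebraic (square-root) branch point.

Branch term (-7)*sqrt(1 - r/(11/2)): its argument vanishes at r = 11/2, a square-root branch point, modulus 11/2.
The radius of convergence is the smallest modulus among the singular points: 11/2.


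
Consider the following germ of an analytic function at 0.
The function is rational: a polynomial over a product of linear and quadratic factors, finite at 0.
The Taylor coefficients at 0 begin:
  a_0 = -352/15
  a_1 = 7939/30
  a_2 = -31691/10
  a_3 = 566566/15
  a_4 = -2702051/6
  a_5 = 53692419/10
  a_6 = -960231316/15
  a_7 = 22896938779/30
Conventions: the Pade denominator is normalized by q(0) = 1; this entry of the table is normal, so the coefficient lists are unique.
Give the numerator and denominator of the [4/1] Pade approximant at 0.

Taylor coefficients needed (read off): a_0 = -352/15, a_1 = 7939/30, a_2 = -31691/10, a_3 = 566566/15, a_4 = -2702051/6, a_5 = 53692419/10.
Write the denominator as Q(α) = 1 + q1*α. Requiring Q*f - P = O(α^6) with deg P <= 4 kills the coefficients of α^5..α^5 in Q*f:
  α^5: a_5 + q1*a_4 = 0, i.e. 53692419/10 + (-2702051/6)*q1 = 0.
Solving this linear system: q1 = 1331217/111655.
The numerator is Q*f truncated at degree 4: P0 = a_0 = -352/15; P1 = a_1 + q1*a_0 = -50747723/3349650; P2 = a_2 + q1*a_1 = -7807342/558275; P3 = a_3 + q1*a_2 = -42940381/3349650; P4 = a_4 + q1*a_3 = -42940381/3349650.

The Pade approximant has numerator coefficients [-352/15, -50747723/3349650, -7807342/558275, -42940381/3349650, -42940381/3349650]; denominator coefficients [1, 1331217/111655].


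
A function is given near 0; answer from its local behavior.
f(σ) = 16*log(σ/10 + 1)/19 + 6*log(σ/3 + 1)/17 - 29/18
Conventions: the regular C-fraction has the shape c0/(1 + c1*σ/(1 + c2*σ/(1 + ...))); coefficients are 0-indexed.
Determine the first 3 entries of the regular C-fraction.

The regular C-fraction coefficients are [-29/18, 5868/46835, -66829/9160926].

Taylor coefficients (expand at 0): a_0 = -29/18, a_1 = 326/1615, a_2 = -577/24225.
c0 = a_0 = -29/18. Peel one level at a time: if S = 1 + c*σ/S' with S'(0) = 1, then c is the σ-coefficient of S and S' = c*σ/(S - 1).
S_1 = c0/f = 1 + (5868/46835)*σ + (400974/438703445)*σ^2 + ...; c1 = 5868/46835.
S_2 = c1*σ/(S_1 - 1) = 1 + (-66829/9160926)*σ + ...; c2 = -66829/9160926.


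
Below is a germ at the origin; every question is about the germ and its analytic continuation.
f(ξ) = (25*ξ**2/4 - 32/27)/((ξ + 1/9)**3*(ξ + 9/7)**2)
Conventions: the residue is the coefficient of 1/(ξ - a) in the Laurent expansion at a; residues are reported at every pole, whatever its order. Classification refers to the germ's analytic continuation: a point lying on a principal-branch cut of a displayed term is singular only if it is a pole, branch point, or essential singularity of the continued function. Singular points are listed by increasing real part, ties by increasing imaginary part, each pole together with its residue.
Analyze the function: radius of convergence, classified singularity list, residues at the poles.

Radius of convergence at 0: 1/9.
At -9/7: a pole of order 2; residue -539494263/119946304.
At -1/9: a pole of order 3; residue 539494263/119946304.

Denominator factor (ξ + 1/9)^3: pole of order 3 at -1/9, modulus 1/9.
Denominator factor (ξ + 9/7)^2: pole of order 2 at -9/7, modulus 9/7.
The radius of convergence is the smallest modulus among the singular points: 1/9.
At the order-2 pole -9/7 set g(ξ) = (ξ - (-9/7))^2*f(ξ) = (25*ξ**2/4 - 32/27)/(ξ + 1/9)**3.
Order-2 pole: residue = g'(a); g'(-9/7) = -539494263/119946304, so the residue is -539494263/119946304.
At the order-3 pole -1/9 set g(ξ) = (ξ - (-1/9))^3*f(ξ) = (25*ξ**2/4 - 32/27)/(ξ + 9/7)**2.
Order-3 pole: residue = g''(a)/2; g''(-1/9) = 539494263/59973152, so the residue is 539494263/119946304.
List the singular points by increasing real part (a conjugate pair: the negative imaginary part first).


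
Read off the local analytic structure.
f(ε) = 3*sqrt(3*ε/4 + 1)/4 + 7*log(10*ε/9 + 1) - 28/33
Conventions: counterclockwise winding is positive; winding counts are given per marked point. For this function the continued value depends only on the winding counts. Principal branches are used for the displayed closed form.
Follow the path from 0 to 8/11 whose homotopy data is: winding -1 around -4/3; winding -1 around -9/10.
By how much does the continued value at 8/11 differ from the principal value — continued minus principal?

The rational part is single-valued and drops out of the difference; each branch term changes only by its own monodromy.
(3/4)*sqrt(1 - ε/(-4/3)): winding -1 is odd, the square root flips sign, contributing -2*(3/4)*sqrt(1 - (8/11)/(-4/3)) = -2*(3/4)*sqrt(17/11) = -(3/22)*sqrt(187).
(7)*log(1 - ε/(-9/10)): each positive loop around -9/10 adds 2*pi*i to the log, so winding -1 contributes (7)*(-1)*2*pi*i = -(14)*pi*i.
Summing the contributions at ε = 8/11 gives (-(3/22)*sqrt(187)) - ((14)*pi)*i.

Continued minus principal equals (-(3/22)*sqrt(187)) - ((14)*pi)*i.
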